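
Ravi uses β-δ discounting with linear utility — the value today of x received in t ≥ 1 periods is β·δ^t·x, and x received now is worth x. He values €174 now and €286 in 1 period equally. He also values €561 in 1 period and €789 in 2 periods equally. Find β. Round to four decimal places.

Both payoffs in the second observation are in the future, so β drops out: δ^1·561 = δ^2·789 ⇒ δ = 561/789 = 0.71103.
The first indifference: 174 = β·δ·286, so β = 174/(δ·286) = 174/(0.71103·286) ≈ 0.8557.

β ≈ 0.8557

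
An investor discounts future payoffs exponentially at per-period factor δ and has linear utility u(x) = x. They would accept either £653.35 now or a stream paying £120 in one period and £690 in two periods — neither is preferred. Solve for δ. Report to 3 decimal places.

δ ≈ 0.890

The stream is worth 120δ + 690δ² today, so 120δ + 690δ² = 653.35.
So 690δ² + 120δ − 653.35 = 0.
The positive root is δ = [−120 + √(120² + 4·690·653.35)] / (2·690) = (−120 + 1348.201)/1380 ≈ 0.890.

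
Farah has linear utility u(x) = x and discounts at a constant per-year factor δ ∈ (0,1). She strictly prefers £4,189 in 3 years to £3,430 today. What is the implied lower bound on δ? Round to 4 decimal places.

δ > 0.9355

Comparing present values: 3430 < δ^3·4189.
So δ^3 > 3430/4189 = 0.81881; taking the cube root of both positive sides preserves the inequality.
δ > 0.81881^(1/3) = 0.9355.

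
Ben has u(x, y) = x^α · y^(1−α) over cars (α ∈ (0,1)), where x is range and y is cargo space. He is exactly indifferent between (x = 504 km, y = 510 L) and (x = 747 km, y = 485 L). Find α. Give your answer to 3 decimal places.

The Cobb–Douglas utilities coincide, so 504^α·510^(1−α) = 747^α·485^(1−α).
(504/747)^α = (485/510)^(1−α); take logs: α·ln(504/747) = (1−α)·ln(485/510), i.e. α·-0.393489 = (1−α)·-0.050262.
Thus α·(-0.443751) = -0.050262, so α = -0.050262/-0.443751 ≈ 0.113.

α ≈ 0.113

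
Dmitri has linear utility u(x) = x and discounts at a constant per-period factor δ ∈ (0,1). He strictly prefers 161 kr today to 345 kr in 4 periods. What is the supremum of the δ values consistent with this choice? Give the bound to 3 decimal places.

The preference means 161 > δ^4·345.
Hence δ^4 < 161/345 = 0.46667, and x ↦ x^(1/4) is increasing on (0,∞).
δ < 0.46667^(1/4) = 0.827.

δ < 0.827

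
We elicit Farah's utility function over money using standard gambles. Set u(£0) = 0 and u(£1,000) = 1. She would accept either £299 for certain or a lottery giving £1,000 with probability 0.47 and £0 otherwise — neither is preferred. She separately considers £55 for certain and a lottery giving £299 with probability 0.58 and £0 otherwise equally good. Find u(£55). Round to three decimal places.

The first gamble pins u(£299): it must equal 0.47·1 + 0.53·0 = 0.47.
Chaining: u(£55) = 0.58·0.47 + 0.42·0.00 = 0.2726.

0.273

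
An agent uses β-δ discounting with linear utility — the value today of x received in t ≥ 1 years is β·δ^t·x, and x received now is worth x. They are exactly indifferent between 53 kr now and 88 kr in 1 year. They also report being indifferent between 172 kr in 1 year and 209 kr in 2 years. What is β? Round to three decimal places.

β ≈ 0.732

From the later pair, β·δ^1·172 = β·δ^2·209; dividing through, δ = 172/209 = 0.82297.
Now use the now-vs-future pair: 53 = β·δ·88 gives β = 53/(0.82297·88) ≈ 0.732.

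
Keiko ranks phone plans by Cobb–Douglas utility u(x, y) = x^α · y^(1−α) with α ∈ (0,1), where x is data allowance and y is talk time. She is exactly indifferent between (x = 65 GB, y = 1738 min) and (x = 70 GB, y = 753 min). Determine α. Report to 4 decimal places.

α ≈ 0.9186

Indifference: 65^α · 1738^(1−α) = 70^α · 753^(1−α).
Rearrange to (65/70)^α = (753/1738)^(1−α) and take logs: α·-0.0741080 = (1−α)·-0.8364251.
With A = -0.0741080 and B = -0.8364251: α·A = (1−α)·B, so α = B/(A+B) = -0.8364251/-0.9105331 ≈ 0.9186.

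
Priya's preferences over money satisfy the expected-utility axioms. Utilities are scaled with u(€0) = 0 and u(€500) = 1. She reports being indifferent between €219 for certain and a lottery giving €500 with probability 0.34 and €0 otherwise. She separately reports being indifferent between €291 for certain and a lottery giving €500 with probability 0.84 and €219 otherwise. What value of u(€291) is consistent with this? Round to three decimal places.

From the first indifference, u(€219) = 0.34·u(€500) + 0.66·u(€0) = 0.34·1 + 0.66·0 = 0.34.
Chaining: u(€291) = 0.84·1.00 + 0.16·0.34 = 0.8944.

0.894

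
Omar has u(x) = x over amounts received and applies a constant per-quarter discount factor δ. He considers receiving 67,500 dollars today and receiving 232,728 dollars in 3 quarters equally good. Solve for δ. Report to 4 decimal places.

Equating discounted utilities: u(67500) = δ^3·u(232728) ⇒ δ^3 = u(67500)/u(232728).
With u(x) = x: δ^3 = 67500/232728 = 0.29004.
Taking the cube root: δ = 0.29004^(1/3) ≈ 0.6619.

δ ≈ 0.6619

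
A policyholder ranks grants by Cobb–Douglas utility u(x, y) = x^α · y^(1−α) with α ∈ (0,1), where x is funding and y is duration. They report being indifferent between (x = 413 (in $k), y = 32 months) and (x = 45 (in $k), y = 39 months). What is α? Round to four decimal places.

α ≈ 0.0819

Indifference: 413^α · 32^(1−α) = 45^α · 39^(1−α).
Rearrange to (413/45)^α = (39/32)^(1−α) and take logs: α·2.2167851 = (1−α)·0.1978257.
So α/(1−α) = (0.1978257)/(2.2167851) = 0.0892399, and α = 0.0892399/1.0892399 ≈ 0.0819.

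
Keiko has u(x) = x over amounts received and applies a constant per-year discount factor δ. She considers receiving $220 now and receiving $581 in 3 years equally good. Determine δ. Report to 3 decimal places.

Indifference means u(220) = δ^3 · u(581), so δ^3 = u(220)/u(581).
With u(x) = x: δ^3 = 220/581 = 0.37866.
So δ = 0.37866^(1/3) ≈ 0.723.

δ ≈ 0.723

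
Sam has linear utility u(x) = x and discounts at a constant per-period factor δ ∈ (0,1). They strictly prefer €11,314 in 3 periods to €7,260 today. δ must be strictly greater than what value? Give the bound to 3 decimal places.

Comparing present values: 7260 < δ^3·11314.
Dividing by 11314: δ^3 > 0.64168. Both sides are positive, so the cube root keeps the direction.
δ > 0.64168^(1/3) = 0.863.

δ > 0.863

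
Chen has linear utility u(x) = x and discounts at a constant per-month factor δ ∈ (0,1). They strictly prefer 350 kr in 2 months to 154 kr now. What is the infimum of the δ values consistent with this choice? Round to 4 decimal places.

δ > 0.6633

Comparing present values: 154 < δ^2·350.
Hence δ^2 > 154/350 = 0.44000, and x ↦ x^(1/2) is increasing on (0,∞).
δ > (154/350)^(1/2) ≈ 0.6633.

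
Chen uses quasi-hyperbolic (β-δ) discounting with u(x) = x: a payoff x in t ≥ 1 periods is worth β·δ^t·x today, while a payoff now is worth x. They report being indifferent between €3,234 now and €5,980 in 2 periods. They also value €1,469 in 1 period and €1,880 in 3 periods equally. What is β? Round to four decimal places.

Both payoffs in the second observation are in the future, so β drops out: δ^1·1469 = δ^3·1880 ⇒ δ^2 = 1469/1880 = 0.78138, so δ = 0.88396.
Now use the now-vs-future pair: 3234 = β·δ^2·5980 gives β = 3234/(0.78138·5980) ≈ 0.6921.

β ≈ 0.6921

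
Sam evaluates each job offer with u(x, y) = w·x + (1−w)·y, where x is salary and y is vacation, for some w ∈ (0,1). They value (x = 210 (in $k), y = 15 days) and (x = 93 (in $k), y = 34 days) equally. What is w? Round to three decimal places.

Equating utilities: w·210 + (1−w)·15 = w·93 + (1−w)·34.
w·(210−93) = (1−w)·(34−15), i.e. w·117 = (1−w)·19.
The marginal rate of substitution is 19/117, so w = 19/(117+19) = 0.140.

w = 0.140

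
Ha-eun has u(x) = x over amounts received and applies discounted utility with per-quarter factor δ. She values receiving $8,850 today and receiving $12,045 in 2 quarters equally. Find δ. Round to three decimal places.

δ ≈ 0.857

The payoff in 2 quarters is discounted by δ^2, so u(8850) = δ^2·u(12045) and δ^2 = u(8850)/u(12045).
With u(x) = x: δ^2 = 8850/12045 = 0.73474.
Hence δ = (0.73474)^(1/2) = 0.85717.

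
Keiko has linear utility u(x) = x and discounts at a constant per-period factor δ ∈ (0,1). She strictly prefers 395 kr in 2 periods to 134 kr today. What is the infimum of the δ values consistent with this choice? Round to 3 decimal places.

δ > 0.582

Comparing present values: 134 < δ^2·395.
Dividing by 395: δ^2 > 0.33924. Both sides are positive, so the square root keeps the direction.
δ > 0.33924^(1/2) = 0.582.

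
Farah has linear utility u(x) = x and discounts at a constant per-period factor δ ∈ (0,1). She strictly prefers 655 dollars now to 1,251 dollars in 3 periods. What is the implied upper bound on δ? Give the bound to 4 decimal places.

δ < 0.8060

Comparing present values: 655 > δ^3·1251.
So δ^3 < 655/1251 = 0.52358; taking the cube root of both positive sides preserves the inequality.
δ < 0.52358^(1/3) = 0.8060.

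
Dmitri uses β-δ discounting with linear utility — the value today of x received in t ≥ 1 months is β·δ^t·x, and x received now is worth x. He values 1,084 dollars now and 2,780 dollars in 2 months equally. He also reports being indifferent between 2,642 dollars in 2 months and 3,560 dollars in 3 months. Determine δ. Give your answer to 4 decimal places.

From the later pair, β·δ^2·2642 = β·δ^3·3560; dividing through, δ = 2642/3560 = 0.74213.

δ ≈ 0.7421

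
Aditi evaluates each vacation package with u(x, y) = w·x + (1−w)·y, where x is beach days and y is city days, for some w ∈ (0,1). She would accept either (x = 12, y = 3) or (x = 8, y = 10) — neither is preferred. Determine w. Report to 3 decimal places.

Equating utilities: w·12 + (1−w)·3 = w·8 + (1−w)·10.
Rearranging, 4·w − 7·(1−w) = 0.
So w/(1−w) = 7/4 = 1.7500, giving w = 7/(4+7) = 0.636.

w = 0.636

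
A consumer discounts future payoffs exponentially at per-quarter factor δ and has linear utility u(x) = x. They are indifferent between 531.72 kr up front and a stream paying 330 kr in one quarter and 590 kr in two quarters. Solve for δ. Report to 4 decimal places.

Present value of the stream is 330·δ + 590·δ². Indifference gives 330δ + 590δ² = 531.72.
So 590δ² + 330δ − 531.72 = 0.
δ = (−330 + √(330² + 4·590·531.72)) / (2·590) = (−330 + √1363759.20) / 1180 ≈ 0.7100.

δ ≈ 0.7100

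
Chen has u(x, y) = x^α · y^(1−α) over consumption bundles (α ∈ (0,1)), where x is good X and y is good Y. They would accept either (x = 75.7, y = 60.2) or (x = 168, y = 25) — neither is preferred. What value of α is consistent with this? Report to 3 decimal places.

The Cobb–Douglas utilities coincide, so 75.7^α·60.2^(1−α) = 168^α·25^(1−α).
(75.7/168)^α = (25/60.2)^(1−α); take logs: α·ln(75.7/168) = (1−α)·ln(25/60.2), i.e. α·-0.797186 = (1−α)·-0.878797.
Thus α·(-1.675983) = -0.878797, so α = -0.878797/-1.675983 ≈ 0.524.

α ≈ 0.524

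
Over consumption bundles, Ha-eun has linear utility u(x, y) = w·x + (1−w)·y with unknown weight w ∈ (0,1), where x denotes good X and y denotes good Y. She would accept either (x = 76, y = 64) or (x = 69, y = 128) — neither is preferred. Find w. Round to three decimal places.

w = 0.901

u(76,64) = u(69,128) means w·76 + (1−w)·64 = w·69 + (1−w)·128.
Rearranging, 7·w − 64·(1−w) = 0.
Hence w = 64/(7+64) = 64/71 = 0.901.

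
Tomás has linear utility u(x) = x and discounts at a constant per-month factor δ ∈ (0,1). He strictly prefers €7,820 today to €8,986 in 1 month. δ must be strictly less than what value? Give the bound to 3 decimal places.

δ < 0.870

The preference means 7820 > δ·8986.
So δ < 7820/8986 = 0.87024.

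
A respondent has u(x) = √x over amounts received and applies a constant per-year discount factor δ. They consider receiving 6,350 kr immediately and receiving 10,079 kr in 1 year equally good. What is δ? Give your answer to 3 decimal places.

The payoff in 1 year is discounted by δ, so u(6350) = δ·u(10079) and δ = u(6350)/u(10079).
Since u(x) = √x, δ = √(6350/10079) = 0.79374.

δ ≈ 0.794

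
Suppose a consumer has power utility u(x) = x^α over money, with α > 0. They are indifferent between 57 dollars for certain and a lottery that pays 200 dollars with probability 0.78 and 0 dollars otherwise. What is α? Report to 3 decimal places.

EU(lottery) = 0.78·200^α + 0.22·0 = 0.78·200^α.
Indifference: 57^α = 0.78·200^α, so (57/200)^α = 0.78.
Take logs: α = ln 0.78 / ln(57/200) ≈ 0.19794.

α ≈ 0.198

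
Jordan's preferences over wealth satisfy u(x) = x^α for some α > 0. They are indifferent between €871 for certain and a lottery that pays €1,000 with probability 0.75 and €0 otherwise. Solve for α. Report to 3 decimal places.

The lottery's expected utility is 0.75·u(1000) + 0.25·u(0) = 0.75·1000^α (since u(0) = 0 for α > 0).
Indifference: 871^α = 0.75·1000^α, so (871/1000)^α = 0.75.
Take logs: α = ln 0.75 / ln(871/1000) ≈ 2.08294.

α ≈ 2.083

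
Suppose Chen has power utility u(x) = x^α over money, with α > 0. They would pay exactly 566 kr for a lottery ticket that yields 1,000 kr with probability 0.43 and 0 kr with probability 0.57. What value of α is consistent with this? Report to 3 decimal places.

α ≈ 1.483

Since u(0) = 0, the lottery's EU is 0.43·1000^α.
Equating: 566^α = 0.43·1000^α, i.e. 0.5660^α = 0.43.
Taking logs: α·ln(566/1000) = ln(0.43), so α = -0.843970 / -0.569161 ≈ 1.483.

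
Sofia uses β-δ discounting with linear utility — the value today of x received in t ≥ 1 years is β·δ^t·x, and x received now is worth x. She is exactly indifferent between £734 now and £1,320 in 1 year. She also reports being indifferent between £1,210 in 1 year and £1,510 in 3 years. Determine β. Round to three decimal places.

β ≈ 0.621

From the later pair, β·δ^1·1210 = β·δ^3·1510; dividing through, δ^2 = 1210/1510 = 0.80132, so δ = 0.89517.
Substituting δ into 734 = β·δ·1320: β = 734/(1181.621) ≈ 0.621.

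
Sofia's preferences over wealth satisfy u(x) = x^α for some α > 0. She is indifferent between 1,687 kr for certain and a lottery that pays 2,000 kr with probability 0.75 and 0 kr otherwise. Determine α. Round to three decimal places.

α ≈ 1.690

EU(lottery) = 0.75·2000^α + 0.25·0 = 0.75·2000^α.
Equating: 1687^α = 0.75·2000^α, i.e. 0.8435^α = 0.75.
Take logs: α = ln 0.75 / ln(1687/2000) ≈ 1.69030.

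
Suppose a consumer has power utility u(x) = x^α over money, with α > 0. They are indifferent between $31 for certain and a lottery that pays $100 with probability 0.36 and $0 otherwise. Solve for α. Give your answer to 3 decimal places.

α ≈ 0.872

The lottery's expected utility is 0.36·u(100) + 0.64·u(0) = 0.36·100^α (since u(0) = 0 for α > 0).
Indifference: 31^α = 0.36·100^α, so (31/100)^α = 0.36.
Take logs: α = ln 0.36 / ln(31/100) ≈ 0.87232.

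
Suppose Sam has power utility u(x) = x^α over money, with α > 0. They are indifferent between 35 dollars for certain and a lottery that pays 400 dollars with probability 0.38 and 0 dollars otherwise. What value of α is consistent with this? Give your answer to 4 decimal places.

Since u(0) = 0, the lottery's EU is 0.38·400^α.
Indifference: 35^α = 0.38·400^α, so (35/400)^α = 0.38.
Take logs: α = ln 0.38 / ln(35/400) ≈ 0.397183.

α ≈ 0.3972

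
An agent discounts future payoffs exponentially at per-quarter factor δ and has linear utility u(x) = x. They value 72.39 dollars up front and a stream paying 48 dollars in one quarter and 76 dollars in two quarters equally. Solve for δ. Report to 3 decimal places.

δ ≈ 0.710

Present value of the stream is 48·δ + 76·δ². Indifference gives 48δ + 76δ² = 72.39.
So 76δ² + 48δ − 72.39 = 0.
The positive root is δ = [−48 + √(48² + 4·76·72.39)] / (2·76) = (−48 + 155.918)/152 ≈ 0.710.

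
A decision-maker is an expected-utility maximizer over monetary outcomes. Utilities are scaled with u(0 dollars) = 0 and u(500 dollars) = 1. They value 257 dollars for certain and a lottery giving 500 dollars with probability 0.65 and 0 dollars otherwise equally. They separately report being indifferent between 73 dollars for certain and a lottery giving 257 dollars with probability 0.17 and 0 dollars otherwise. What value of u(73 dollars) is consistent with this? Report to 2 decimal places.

0.11

First, u(257 dollars) = 0.65·u(500 dollars) + 0.35·u(0 dollars) = 0.65.
Then u(73 dollars) = 0.17·u(257 dollars) + 0.83·u(0 dollars) = 0.17·0.65 + 0.83·0.00 = 0.1105.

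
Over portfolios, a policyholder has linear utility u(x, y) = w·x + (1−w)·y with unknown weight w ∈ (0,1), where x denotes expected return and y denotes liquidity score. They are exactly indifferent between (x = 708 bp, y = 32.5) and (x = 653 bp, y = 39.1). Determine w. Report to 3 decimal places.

u(708,32.5) = u(653,39.1) means w·708 + (1−w)·32.5 = w·653 + (1−w)·39.1.
Collecting terms: w·55 = (1−w)·6.6.
Hence w = 6.6/(55+6.6) = 6.6/61.6 = 0.107.

w = 0.107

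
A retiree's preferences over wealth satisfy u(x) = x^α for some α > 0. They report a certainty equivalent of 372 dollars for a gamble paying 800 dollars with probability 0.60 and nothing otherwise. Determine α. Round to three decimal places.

α ≈ 0.667

The lottery's expected utility is 0.60·u(800) + 0.40·u(0) = 0.60·800^α (since u(0) = 0 for α > 0).
Equating: 372^α = 0.60·800^α, i.e. 0.4650^α = 0.60.
α = ln(0.60) / ln(372/800) = -0.510826/-0.765718 ≈ 0.667.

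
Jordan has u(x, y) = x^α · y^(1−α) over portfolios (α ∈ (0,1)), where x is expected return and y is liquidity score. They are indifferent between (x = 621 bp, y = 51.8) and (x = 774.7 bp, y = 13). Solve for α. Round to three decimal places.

α ≈ 0.862

Set the two utilities equal: 621^α·51.8^(1−α) = 774.7^α·13^(1−α).
Rearrange to (621/774.7)^α = (13/51.8)^(1−α) and take logs: α·-0.221145 = (1−α)·-1.382441.
With A = -0.221145 and B = -1.382441: α·A = (1−α)·B, so α = B/(A+B) = -1.382441/-1.603586 ≈ 0.862.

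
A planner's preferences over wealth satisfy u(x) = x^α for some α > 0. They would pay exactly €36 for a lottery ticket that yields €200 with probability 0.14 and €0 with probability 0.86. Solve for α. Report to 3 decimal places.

α ≈ 1.147

EU(lottery) = 0.14·200^α + 0.86·0 = 0.14·200^α.
Setting u(36) equal to that: 36^α = 0.14·200^α ⇒ (36/200)^α = 0.14.
Take logs: α = ln 0.14 / ln(36/200) ≈ 1.14656.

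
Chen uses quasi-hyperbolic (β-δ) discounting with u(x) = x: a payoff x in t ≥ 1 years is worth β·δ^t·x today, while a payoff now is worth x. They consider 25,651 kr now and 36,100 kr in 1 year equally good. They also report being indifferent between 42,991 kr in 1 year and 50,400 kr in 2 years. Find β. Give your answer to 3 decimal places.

The second indifference involves only future payoffs, so β cancels: β·δ^1·42991 = β·δ^2·50400, giving δ = 42991/50400 = 0.85300.
The first indifference: 25651 = β·δ·36100, so β = 25651/(δ·36100) = 25651/(0.85300·36100) ≈ 0.833.

β ≈ 0.833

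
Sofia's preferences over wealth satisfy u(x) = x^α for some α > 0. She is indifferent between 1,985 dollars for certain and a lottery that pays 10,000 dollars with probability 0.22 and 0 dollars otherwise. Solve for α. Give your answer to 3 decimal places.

α ≈ 0.936

Since u(0) = 0, the lottery's EU is 0.22·10000^α.
Indifference: 1985^α = 0.22·10000^α, so (1985/10000)^α = 0.22.
α = ln(0.22) / ln(1985/10000) = -1.514128/-1.616966 ≈ 0.936.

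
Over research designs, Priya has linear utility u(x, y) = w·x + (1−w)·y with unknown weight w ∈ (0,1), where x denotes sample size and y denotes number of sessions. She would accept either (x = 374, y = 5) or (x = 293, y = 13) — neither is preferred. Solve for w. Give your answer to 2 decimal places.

w = 0.09

u(374,5) = u(293,13) means w·374 + (1−w)·5 = w·293 + (1−w)·13.
Rearranging, 81·w − 8·(1−w) = 0.
Hence w = 8/(81+8) = 8/89 = 0.09.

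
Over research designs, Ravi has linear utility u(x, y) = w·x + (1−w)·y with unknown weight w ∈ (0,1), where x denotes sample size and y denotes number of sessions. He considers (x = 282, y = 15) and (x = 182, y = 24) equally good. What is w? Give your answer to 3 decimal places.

w = 0.083

Indifference: w·282 + (1−w)·15 = w·182 + (1−w)·24.
Collecting terms: w·100 = (1−w)·9.
Hence w = 9/(100+9) = 9/109 = 0.083.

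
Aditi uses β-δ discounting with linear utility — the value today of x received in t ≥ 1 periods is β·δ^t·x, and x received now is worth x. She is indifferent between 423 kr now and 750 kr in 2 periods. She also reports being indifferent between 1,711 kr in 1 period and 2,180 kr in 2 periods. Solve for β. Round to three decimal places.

β ≈ 0.916

The second indifference involves only future payoffs, so β cancels: β·δ^1·1711 = β·δ^2·2180, giving δ = 1711/2180 = 0.78486.
Substituting δ into 423 = β·δ^2·750: β = 423/(462.007) ≈ 0.916.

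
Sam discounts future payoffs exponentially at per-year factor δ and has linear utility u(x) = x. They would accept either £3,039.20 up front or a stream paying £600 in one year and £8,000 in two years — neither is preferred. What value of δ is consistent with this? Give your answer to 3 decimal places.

δ ≈ 0.580

The stream is worth 600δ + 8000δ² today, so 600δ + 8000δ² = 3039.20.
So 8000δ² + 600δ − 3039.20 = 0.
The positive root is δ = [−600 + √(600² + 4·8000·3039.20)] / (2·8000) = (−600 + 9880.000)/16000 ≈ 0.580.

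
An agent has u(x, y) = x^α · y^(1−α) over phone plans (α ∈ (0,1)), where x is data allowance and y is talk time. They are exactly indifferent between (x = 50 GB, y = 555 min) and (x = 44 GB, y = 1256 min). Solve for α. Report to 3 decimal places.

α ≈ 0.865

Set the two utilities equal: 50^α·555^(1−α) = 44^α·1256^(1−α).
(50/44)^α = (1256/555)^(1−α); take logs: α·ln(50/44) = (1−α)·ln(1256/555), i.e. α·0.127833 = (1−α)·0.816719.
Thus α·(0.944552) = 0.816719, so α = 0.816719/0.944552 ≈ 0.865.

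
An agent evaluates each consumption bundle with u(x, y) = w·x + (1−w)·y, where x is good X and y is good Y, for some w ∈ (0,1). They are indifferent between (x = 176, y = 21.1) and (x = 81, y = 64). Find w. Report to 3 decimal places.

u(176,21.1) = u(81,64) means w·176 + (1−w)·21.1 = w·81 + (1−w)·64.
w·(176−81) = (1−w)·(64−21.1), i.e. w·95 = (1−w)·42.9.
So w/(1−w) = 42.9/95 = 0.4516, giving w = 42.9/(95+42.9) = 0.311.

w = 0.311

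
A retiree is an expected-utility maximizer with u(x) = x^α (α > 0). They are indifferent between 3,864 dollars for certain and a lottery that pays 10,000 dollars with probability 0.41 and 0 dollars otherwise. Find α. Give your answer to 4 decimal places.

EU(lottery) = 0.41·10000^α + 0.59·0 = 0.41·10000^α.
Indifference: 3864^α = 0.41·10000^α, so (3864/10000)^α = 0.41.
α = ln(0.41) / ln(3864/10000) = -0.8915981/-0.9508822 ≈ 0.9377.

α ≈ 0.9377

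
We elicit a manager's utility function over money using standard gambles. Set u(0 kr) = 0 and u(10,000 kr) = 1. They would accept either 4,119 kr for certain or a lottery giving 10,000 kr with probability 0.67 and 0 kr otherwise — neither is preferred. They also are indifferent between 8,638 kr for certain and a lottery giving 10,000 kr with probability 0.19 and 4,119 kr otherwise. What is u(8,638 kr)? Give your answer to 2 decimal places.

0.73

The first gamble pins u(4,119 kr): it must equal 0.67·1 + 0.33·0 = 0.67.
Chaining: u(8,638 kr) = 0.19·1.00 + 0.81·0.67 = 0.7327.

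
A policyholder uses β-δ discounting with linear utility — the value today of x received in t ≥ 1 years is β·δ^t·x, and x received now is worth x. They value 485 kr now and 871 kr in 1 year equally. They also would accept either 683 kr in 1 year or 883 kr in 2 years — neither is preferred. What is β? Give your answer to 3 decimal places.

The second indifference involves only future payoffs, so β cancels: β·δ^1·683 = β·δ^2·883, giving δ = 683/883 = 0.77350.
Substituting δ into 485 = β·δ·871: β = 485/(673.718) ≈ 0.720.

β ≈ 0.720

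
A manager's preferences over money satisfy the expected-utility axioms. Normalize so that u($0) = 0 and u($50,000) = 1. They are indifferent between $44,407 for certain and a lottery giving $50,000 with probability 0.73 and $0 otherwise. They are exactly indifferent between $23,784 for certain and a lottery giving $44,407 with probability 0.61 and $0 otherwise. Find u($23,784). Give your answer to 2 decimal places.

0.45

The first gamble pins u($44,407): it must equal 0.73·1 + 0.27·0 = 0.73.
Chaining: u($23,784) = 0.61·0.73 + 0.39·0.00 = 0.4453.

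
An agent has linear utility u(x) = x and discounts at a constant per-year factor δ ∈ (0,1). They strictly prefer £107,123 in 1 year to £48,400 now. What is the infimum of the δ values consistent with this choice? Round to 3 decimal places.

Comparing present values: 48400 < δ·107123.
So δ > 48400/107123 = 0.45182.

δ > 0.452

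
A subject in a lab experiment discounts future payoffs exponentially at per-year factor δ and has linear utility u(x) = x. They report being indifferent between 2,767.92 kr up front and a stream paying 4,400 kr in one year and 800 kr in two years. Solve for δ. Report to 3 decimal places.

The stream is worth 4400δ + 800δ² today, so 4400δ + 800δ² = 2767.92.
Rearranged: 800δ² + 4400δ − 2767.92 = 0.
The positive root is δ = [−4400 + √(4400² + 4·800·2767.92)] / (2·800) = (−4400 + 5312.000)/1600 ≈ 0.570.

δ ≈ 0.570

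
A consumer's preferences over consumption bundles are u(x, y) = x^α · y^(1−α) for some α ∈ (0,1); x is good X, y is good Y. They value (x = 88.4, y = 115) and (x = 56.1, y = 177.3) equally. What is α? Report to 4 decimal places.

Indifference: 88.4^α · 115^(1−α) = 56.1^α · 177.3^(1−α).
(88.4/56.1)^α = (177.3/115)^(1−α); take logs: α·ln(88.4/56.1) = (1−α)·ln(177.3/115), i.e. α·0.4547362 = (1−α)·0.4329111.
With A = 0.4547362 and B = 0.4329111: α·A = (1−α)·B, so α = B/(A+B) = 0.4329111/0.8876473 ≈ 0.4877.

α ≈ 0.4877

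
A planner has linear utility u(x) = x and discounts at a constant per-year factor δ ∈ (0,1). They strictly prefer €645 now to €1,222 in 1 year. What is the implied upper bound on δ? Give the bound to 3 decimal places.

Under u(x) = x this choice says 645 > δ·1222.
Dividing through by 1222 gives δ < 0.52782.

δ < 0.528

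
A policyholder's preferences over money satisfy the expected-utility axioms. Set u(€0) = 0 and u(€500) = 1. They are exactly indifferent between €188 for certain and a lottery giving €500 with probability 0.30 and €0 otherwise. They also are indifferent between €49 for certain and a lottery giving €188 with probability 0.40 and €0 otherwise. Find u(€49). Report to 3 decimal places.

First, u(€188) = 0.30·u(€500) + 0.70·u(€0) = 0.30.
The second indifference gives u(€49) = 0.40·u(€188) + 0.60·u(€0) = 0.40·0.30 + 0.60·0.00 = 0.1200.

0.120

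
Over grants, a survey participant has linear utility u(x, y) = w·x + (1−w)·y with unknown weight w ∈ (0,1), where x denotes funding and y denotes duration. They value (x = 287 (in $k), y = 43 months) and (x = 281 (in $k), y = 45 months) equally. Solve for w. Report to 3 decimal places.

Indifference: w·287 + (1−w)·43 = w·281 + (1−w)·45.
Collecting terms: w·6 = (1−w)·2.
The marginal rate of substitution is 2/6, so w = 2/(6+2) = 0.250.

w = 0.250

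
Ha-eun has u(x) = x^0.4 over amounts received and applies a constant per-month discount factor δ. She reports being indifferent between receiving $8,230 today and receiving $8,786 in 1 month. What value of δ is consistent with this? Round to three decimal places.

δ ≈ 0.974

Indifference means u(8230) = δ · u(8786), so δ = u(8230)/u(8786).
Since u(x) = x^0.4, δ = (8230/8786)^0.4 = 0.93672^0.4 = 0.97419.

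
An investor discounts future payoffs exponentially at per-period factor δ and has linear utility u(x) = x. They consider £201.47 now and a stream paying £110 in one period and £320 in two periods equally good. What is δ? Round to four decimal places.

The stream is worth 110δ + 320δ² today, so 110δ + 320δ² = 201.47.
That is, 320δ² + 110δ − 201.47 = 0, a quadratic in δ.
The positive root is δ = [−110 + √(110² + 4·320·201.47)] / (2·320) = (−110 + 519.598)/640 ≈ 0.6400.

δ ≈ 0.6400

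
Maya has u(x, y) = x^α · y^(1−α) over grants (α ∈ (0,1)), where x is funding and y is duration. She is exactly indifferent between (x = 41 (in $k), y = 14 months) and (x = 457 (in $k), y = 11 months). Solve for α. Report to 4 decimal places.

The Cobb–Douglas utilities coincide, so 41^α·14^(1−α) = 457^α·11^(1−α).
Rearrange to (41/457)^α = (11/14)^(1−α) and take logs: α·-2.4111113 = (1−α)·-0.2411621.
Thus α·(-2.6522734) = -0.2411621, so α = -0.2411621/-2.6522734 ≈ 0.0909.

α ≈ 0.0909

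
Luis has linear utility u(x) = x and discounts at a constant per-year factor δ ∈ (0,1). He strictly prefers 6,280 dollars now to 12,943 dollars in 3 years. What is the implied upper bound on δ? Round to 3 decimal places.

Comparing present values: 6280 > δ^3·12943.
Dividing by 12943: δ^3 < 0.48520. Both sides are positive, so the cube root keeps the direction.
δ < 0.48520^(1/3) = 0.786.

δ < 0.786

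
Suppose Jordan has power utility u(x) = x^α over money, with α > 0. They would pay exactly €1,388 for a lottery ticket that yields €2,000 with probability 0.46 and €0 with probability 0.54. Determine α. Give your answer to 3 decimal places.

α ≈ 2.126

EU(lottery) = 0.46·2000^α + 0.54·0 = 0.46·2000^α.
Equating: 1388^α = 0.46·2000^α, i.e. 0.6940^α = 0.46.
α = ln(0.46) / ln(1388/2000) = -0.776529/-0.365283 ≈ 2.126.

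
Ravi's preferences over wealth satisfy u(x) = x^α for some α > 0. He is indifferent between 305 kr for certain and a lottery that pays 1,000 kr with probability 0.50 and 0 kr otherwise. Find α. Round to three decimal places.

α ≈ 0.584

EU(lottery) = 0.50·1000^α + 0.50·0 = 0.50·1000^α.
Indifference: 305^α = 0.50·1000^α, so (305/1000)^α = 0.50.
Take logs: α = ln 0.50 / ln(305/1000) ≈ 0.58373.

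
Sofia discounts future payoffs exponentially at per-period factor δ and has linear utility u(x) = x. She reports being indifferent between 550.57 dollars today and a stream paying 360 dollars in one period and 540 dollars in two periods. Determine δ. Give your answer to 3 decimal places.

Equating present values: 550.57 = 360δ + 540δ².
So 540δ² + 360δ − 550.57 = 0.
By the quadratic formula (taking the positive root), δ = (−360 + √1318831.20) / 1080 ≈ 0.730.

δ ≈ 0.730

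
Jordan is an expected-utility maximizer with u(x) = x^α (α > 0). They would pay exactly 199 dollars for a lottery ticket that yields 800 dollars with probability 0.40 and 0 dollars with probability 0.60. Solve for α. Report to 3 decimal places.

α ≈ 0.659

Since u(0) = 0, the lottery's EU is 0.40·800^α.
Indifference: 199^α = 0.40·800^α, so (199/800)^α = 0.40.
Taking logs: α·ln(199/800) = ln(0.40), so α = -0.916291 / -1.391307 ≈ 0.659.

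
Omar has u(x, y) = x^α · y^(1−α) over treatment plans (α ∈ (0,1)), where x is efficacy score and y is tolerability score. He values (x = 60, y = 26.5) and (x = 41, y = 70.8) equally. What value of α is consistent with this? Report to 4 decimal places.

α ≈ 0.7207

The Cobb–Douglas utilities coincide, so 60^α·26.5^(1−α) = 41^α·70.8^(1−α).
Rearrange to (60/41)^α = (70.8/26.5)^(1−α) and take logs: α·0.3807725 = (1−α)·0.9827143.
So α/(1−α) = (0.9827143)/(0.3807725) = 2.5808437, and α = 2.5808437/3.5808437 ≈ 0.7207.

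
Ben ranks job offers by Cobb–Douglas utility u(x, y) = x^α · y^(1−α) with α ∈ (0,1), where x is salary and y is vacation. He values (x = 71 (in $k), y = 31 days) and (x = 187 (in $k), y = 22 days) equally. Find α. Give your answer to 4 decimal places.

Set the two utilities equal: 71^α·31^(1−α) = 187^α·22^(1−α).
(71/187)^α = (22/31)^(1−α); take logs: α·ln(71/187) = (1−α)·ln(22/31), i.e. α·-0.9684287 = (1−α)·-0.3429448.
Thus α·(-1.3113735) = -0.3429448, so α = -0.3429448/-1.3113735 ≈ 0.2615.

α ≈ 0.2615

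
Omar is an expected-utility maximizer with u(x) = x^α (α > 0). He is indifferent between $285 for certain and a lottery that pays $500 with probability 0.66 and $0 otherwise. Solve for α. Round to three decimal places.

α ≈ 0.739

Since u(0) = 0, the lottery's EU is 0.66·500^α.
Indifference: 285^α = 0.66·500^α, so (285/500)^α = 0.66.
Take logs: α = ln 0.66 / ln(285/500) ≈ 0.73919.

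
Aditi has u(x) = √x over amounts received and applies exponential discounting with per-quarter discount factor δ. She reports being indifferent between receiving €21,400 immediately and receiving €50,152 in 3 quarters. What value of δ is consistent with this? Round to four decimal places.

Indifference means u(21400) = δ^3 · u(50152), so δ^3 = u(21400)/u(50152).
With u(x) = √x: δ^3 = √21400/√50152 = √(21400/50152) = 0.65322.
Hence δ = (0.65322)^(1/3) = 0.867669.

δ ≈ 0.8677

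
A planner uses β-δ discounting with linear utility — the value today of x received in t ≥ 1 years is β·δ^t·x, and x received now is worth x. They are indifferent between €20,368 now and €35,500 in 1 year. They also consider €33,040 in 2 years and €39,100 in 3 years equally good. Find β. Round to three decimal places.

β ≈ 0.679

From the later pair, β·δ^2·33040 = β·δ^3·39100; dividing through, δ = 33040/39100 = 0.84501.
Substituting δ into 20368 = β·δ·35500: β = 20368/(29997.954) ≈ 0.679.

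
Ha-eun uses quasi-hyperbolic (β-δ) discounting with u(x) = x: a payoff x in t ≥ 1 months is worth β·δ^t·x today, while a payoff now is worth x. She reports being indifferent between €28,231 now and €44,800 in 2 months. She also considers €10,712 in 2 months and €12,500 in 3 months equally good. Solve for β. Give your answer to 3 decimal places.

The second indifference involves only future payoffs, so β cancels: β·δ^2·10712 = β·δ^3·12500, giving δ = 10712/12500 = 0.85696.
The first indifference: 28231 = β·δ^2·44800, so β = 28231/(δ^2·44800) = 28231/(0.73438·44800) ≈ 0.858.

β ≈ 0.858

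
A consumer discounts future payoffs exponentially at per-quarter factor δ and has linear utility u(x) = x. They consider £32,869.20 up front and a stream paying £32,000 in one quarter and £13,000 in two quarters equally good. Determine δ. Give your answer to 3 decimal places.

δ ≈ 0.780

Equating present values: 32869.20 = 32000δ + 13000δ².
So 13000δ² + 32000δ − 32869.20 = 0.
The positive root is δ = [−32000 + √(32000² + 4·13000·32869.20)] / (2·13000) = (−32000 + 52280.000)/26000 ≈ 0.780.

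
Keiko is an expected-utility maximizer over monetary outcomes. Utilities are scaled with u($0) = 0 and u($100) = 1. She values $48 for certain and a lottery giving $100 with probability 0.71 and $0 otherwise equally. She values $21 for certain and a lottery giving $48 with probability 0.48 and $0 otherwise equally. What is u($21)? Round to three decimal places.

0.341

The first gamble pins u($48): it must equal 0.71·1 + 0.29·0 = 0.71.
The second indifference gives u($21) = 0.48·u($48) + 0.52·u($0) = 0.48·0.71 + 0.52·0.00 = 0.3408.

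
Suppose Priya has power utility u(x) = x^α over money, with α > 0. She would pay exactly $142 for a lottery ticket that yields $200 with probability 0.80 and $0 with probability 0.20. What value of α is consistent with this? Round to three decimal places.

α ≈ 0.652

The lottery's expected utility is 0.80·u(200) + 0.20·u(0) = 0.80·200^α (since u(0) = 0 for α > 0).
Equating: 142^α = 0.80·200^α, i.e. 0.7100^α = 0.80.
Take logs: α = ln 0.80 / ln(142/200) ≈ 0.65153.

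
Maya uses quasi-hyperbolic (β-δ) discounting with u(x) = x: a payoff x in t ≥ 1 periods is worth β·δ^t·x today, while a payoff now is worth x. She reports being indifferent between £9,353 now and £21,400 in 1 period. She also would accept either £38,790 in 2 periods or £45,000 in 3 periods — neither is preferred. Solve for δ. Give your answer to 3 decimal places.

The second indifference involves only future payoffs, so β cancels: β·δ^2·38790 = β·δ^3·45000, giving δ = 38790/45000 = 0.86200.

δ ≈ 0.862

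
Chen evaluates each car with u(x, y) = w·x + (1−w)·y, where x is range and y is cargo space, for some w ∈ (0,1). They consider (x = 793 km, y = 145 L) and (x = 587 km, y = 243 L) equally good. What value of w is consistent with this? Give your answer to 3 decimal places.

w = 0.322

u(793,145) = u(587,243) means w·793 + (1−w)·145 = w·587 + (1−w)·243.
Rearranging, 206·w − 98·(1−w) = 0.
The marginal rate of substitution is 98/206, so w = 98/(206+98) = 0.322.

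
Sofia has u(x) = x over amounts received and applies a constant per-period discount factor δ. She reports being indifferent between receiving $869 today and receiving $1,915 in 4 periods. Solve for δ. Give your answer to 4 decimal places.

δ ≈ 0.8208

Equating discounted utilities: u(869) = δ^4·u(1915) ⇒ δ^4 = u(869)/u(1915).
With u(x) = x: δ^4 = 869/1915 = 0.45379.
Taking the 4th root: δ = 0.45379^(1/4) ≈ 0.8208.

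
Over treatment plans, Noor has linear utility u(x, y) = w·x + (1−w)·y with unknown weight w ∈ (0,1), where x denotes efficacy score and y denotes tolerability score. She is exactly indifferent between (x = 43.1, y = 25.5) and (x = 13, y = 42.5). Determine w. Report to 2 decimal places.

w = 0.36

Indifference: w·43.1 + (1−w)·25.5 = w·13 + (1−w)·42.5.
Rearranging, 30.1·w − 17·(1−w) = 0.
The marginal rate of substitution is 17/30.1, so w = 17/(30.1+17) = 0.36.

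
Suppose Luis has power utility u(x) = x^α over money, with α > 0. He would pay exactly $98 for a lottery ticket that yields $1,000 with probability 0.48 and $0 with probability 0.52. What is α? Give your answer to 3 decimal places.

The lottery's expected utility is 0.48·u(1000) + 0.52·u(0) = 0.48·1000^α (since u(0) = 0 for α > 0).
Equating: 98^α = 0.48·1000^α, i.e. 0.0980^α = 0.48.
Take logs: α = ln 0.48 / ln(98/1000) ≈ 0.31599.

α ≈ 0.316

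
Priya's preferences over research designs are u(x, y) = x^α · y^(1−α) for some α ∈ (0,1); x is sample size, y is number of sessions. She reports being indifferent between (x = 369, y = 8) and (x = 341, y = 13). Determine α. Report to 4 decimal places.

The Cobb–Douglas utilities coincide, so 369^α·8^(1−α) = 341^α·13^(1−α).
(369/341)^α = (13/8)^(1−α); take logs: α·ln(369/341) = (1−α)·ln(13/8), i.e. α·0.0789142 = (1−α)·0.4855078.
Thus α·(0.5644220) = 0.4855078, so α = 0.4855078/0.5644220 ≈ 0.8602.

α ≈ 0.8602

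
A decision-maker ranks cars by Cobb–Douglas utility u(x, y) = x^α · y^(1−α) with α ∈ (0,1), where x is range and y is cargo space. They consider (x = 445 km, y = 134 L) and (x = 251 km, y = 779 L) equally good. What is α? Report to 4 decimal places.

Indifference: 445^α · 134^(1−α) = 251^α · 779^(1−α).
(445/251)^α = (779/134)^(1−α); take logs: α·ln(445/251) = (1−α)·ln(779/134), i.e. α·0.5726213 = (1−α)·1.7601712.
Thus α·(2.3327925) = 1.7601712, so α = 1.7601712/2.3327925 ≈ 0.7545.

α ≈ 0.7545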